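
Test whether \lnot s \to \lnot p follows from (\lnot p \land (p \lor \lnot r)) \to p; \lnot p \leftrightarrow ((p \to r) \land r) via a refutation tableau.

Initial set: {((\lnot p \land (p \lor \lnot r)) \to p); (\lnot p \leftrightarrow ((p \to r) \land r)); \lnot (\lnot s \to \lnot p)}.
\lnot (\lnot s \to \lnot p): α-rule — add \lnot s, \lnot \lnot p.
((\lnot p \land (p \lor \lnot r)) \to p): β-rule — branch into \lnot (\lnot p \land (p \lor \lnot r))  //  p.
  branch 1 (add \lnot (\lnot p \land (p \lor \lnot r))):
    (\lnot p \leftrightarrow ((p \to r) \land r)): β-rule — branch into \lnot p, ((p \to r) \land r)  //  \lnot \lnot p, \lnot ((p \to r) \land r).
      branch 1.1 (add \lnot p, ((p \to r) \land r)):
        × closes — contains both p and \lnot p.
      branch 1.2 (add \lnot \lnot p, \lnot ((p \to r) \land r)):
        \lnot (\lnot p \land (p \lor \lnot r)): β-rule — branch into \lnot \lnot p  //  \lnot (p \lor \lnot r).
          branch 1.2.1 (add \lnot \lnot p):
            \lnot ((p \to r) \land r): β-rule — branch into \lnot (p \to r)  //  \lnot r.
              branch 1.2.1.1 (add \lnot (p \to r)):
                \lnot (p \to r): α-rule — add p, \lnot r.
                ○ open, literals {p=T, r=F, s=F}.
              branch 1.2.1.2 (add \lnot r):
                ○ open, literals {p=T, r=F, s=F}.
          branch 1.2.2 (add \lnot (p \lor \lnot r)):
            \lnot (p \lor \lnot r): α-rule — add \lnot p, \lnot \lnot r.
            × closes — contains both p and \lnot p.
  branch 2 (add p):
    (\lnot p \leftrightarrow ((p \to r) \land r)): β-rule — branch into \lnot p, ((p \to r) \land r)  //  \lnot \lnot p, \lnot ((p \to r) \land r).
      branch 2.1 (add \lnot p, ((p \to r) \land r)):
        × closes — contains both p and \lnot p.
      branch 2.2 (add \lnot \lnot p, \lnot ((p \to r) \land r)):
        \lnot ((p \to r) \land r): β-rule — branch into \lnot (p \to r)  //  \lnot r.
          branch 2.2.1 (add \lnot (p \to r)):
            \lnot (p \to r): α-rule — add p, \lnot r.
            ○ open, literals {p=T, r=F, s=F}.
          branch 2.2.2 (add \lnot r):
            ○ open, literals {p=T, r=F, s=F}.
3 branches closed, 4 open.
An open branch gives a countermodel: p=T, r=F, s=F (unmentioned atoms arbitrary); the premises hold there but the conclusion fails.

No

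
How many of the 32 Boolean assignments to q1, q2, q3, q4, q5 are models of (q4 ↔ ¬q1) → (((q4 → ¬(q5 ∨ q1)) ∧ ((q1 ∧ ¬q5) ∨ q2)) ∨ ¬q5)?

Initial set: {((q4 ↔ ¬q1) → (((q4 → ¬(q5 ∨ q1)) ∧ ((q1 ∧ ¬q5) ∨ q2)) ∨ ¬q5))}.
((q4 ↔ ¬q1) → (((q4 → ¬(q5 ∨ q1)) ∧ ((q1 ∧ ¬q5) ∨ q2)) ∨ ¬q5)): β-rule — branch into ¬(q4 ↔ ¬q1)  //  (((q4 → ¬(q5 ∨ q1)) ∧ ((q1 ∧ ¬q5) ∨ q2)) ∨ ¬q5).
  branch 1 (add ¬(q4 ↔ ¬q1)):
    ¬(q4 ↔ ¬q1): β-rule — branch into q4, ¬¬q1  //  ¬q4, ¬q1.
      branch 1.1 (add q4, ¬¬q1):
        ○ open, literals {q1=true, q4=true}.
      branch 1.2 (add ¬q4, ¬q1):
        ○ open, literals {q1=false, q4=false}.
  branch 2 (add (((q4 → ¬(q5 ∨ q1)) ∧ ((q1 ∧ ¬q5) ∨ q2)) ∨ ¬q5)):
    (((q4 → ¬(q5 ∨ q1)) ∧ ((q1 ∧ ¬q5) ∨ q2)) ∨ ¬q5): β-rule — branch into ((q4 → ¬(q5 ∨ q1)) ∧ ((q1 ∧ ¬q5) ∨ q2))  //  ¬q5.
      branch 2.1 (add ((q4 → ¬(q5 ∨ q1)) ∧ ((q1 ∧ ¬q5) ∨ q2))):
        ((q4 → ¬(q5 ∨ q1)) ∧ ((q1 ∧ ¬q5) ∨ q2)): α-rule — add (q4 → ¬(q5 ∨ q1)), ((q1 ∧ ¬q5) ∨ q2).
        (q4 → ¬(q5 ∨ q1)): β-rule — branch into ¬q4  //  ¬(q5 ∨ q1).
          branch 2.1.1 (add ¬q4):
            ((q1 ∧ ¬q5) ∨ q2): β-rule — branch into (q1 ∧ ¬q5)  //  q2.
              branch 2.1.1.1 (add (q1 ∧ ¬q5)):
                (q1 ∧ ¬q5): α-rule — add q1, ¬q5.
                ○ open, literals {q1=true, q4=false, q5=false}.
              branch 2.1.1.2 (add q2):
                ○ open, literals {q2=true, q4=false}.
          branch 2.1.2 (add ¬(q5 ∨ q1)):
            ¬(q5 ∨ q1): α-rule — add ¬q5, ¬q1.
            ((q1 ∧ ¬q5) ∨ q2): β-rule — branch into (q1 ∧ ¬q5)  //  q2.
              branch 2.1.2.1 (add (q1 ∧ ¬q5)):
                (q1 ∧ ¬q5): α-rule — add q1, ¬q5.
                × closes — contains both q1 and ¬q1.
              branch 2.1.2.2 (add q2):
                ○ open, literals {q1=false, q2=true, q5=false}.
      branch 2.2 (add ¬q5):
        ○ open, literals {q5=false}.
1 branch closed, 6 open.
Each open branch fixes some atoms; the unmentioned ones are free. Counting distinct full assignments: branch {q1=true, q4=true} (q2, q3, q5) contributes 8 new; branch {q1=false, q4=false} (q2, q3, q5) contributes 8 new; branch {q1=true, q4=false, q5=false} (q2, q3) contributes 4 new; branch {q2=true, q4=false} (q1, q3, q5) contributes 2 new; branch {q1=false, q2=true, q5=false} (q3, q4) contributes 2 new; branch {q5=false} (q1, q2, q3, q4) contributes 2 new. Total: 26.

26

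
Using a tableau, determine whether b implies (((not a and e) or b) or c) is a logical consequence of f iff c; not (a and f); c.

Initial set: {T (f iff c); T not (a and f); T c; F (b implies (((not a and e) or b) or c))}.
F (b implies (((not a and e) or b) or c)): α-rule — add T b, F (((not a and e) or b) or c).
F (((not a and e) or b) or c): α-rule — add F ((not a and e) or b), F c.
× closes — contains both c and not c.
All 1 branch closes.
Every branch closed, so the premises entail the conclusion.

Yes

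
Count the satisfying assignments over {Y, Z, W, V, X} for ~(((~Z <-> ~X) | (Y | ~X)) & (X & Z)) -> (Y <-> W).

20

Initial set: {(~(((~Z <-> ~X) | (Y | ~X)) & (X & Z)) -> (Y <-> W))}.
(~(((~Z <-> ~X) | (Y | ~X)) & (X & Z)) -> (Y <-> W)): β-rule — branch into ~~(((~Z <-> ~X) | (Y | ~X)) & (X & Z))  //  (Y <-> W).
  branch 1 (add ~~(((~Z <-> ~X) | (Y | ~X)) & (X & Z))):
    ~~(((~Z <-> ~X) | (Y | ~X)) & (X & Z)): α-rule — add ((~Z <-> ~X) | (Y | ~X)), (X & Z).
    (X & Z): α-rule — add X, Z.
    ((~Z <-> ~X) | (Y | ~X)): β-rule — branch into (~Z <-> ~X)  //  (Y | ~X).
      branch 1.1 (add (~Z <-> ~X)):
        (~Z <-> ~X): β-rule — branch into ~Z, ~X  //  ~~Z, ~~X.
          branch 1.1.1 (add ~Z, ~X):
            × closes — contains both Z and ~Z.
          branch 1.1.2 (add ~~Z, ~~X):
            ○ open, literals {X=1, Z=1}.
      branch 1.2 (add (Y | ~X)):
        (Y | ~X): β-rule — branch into Y  //  ~X.
          branch 1.2.1 (add Y):
            ○ open, literals {X=1, Y=1, Z=1}.
          branch 1.2.2 (add ~X):
            × closes — contains both X and ~X.
  branch 2 (add (Y <-> W)):
    (Y <-> W): β-rule — branch into Y, W  //  ~Y, ~W.
      branch 2.1 (add Y, W):
        ○ open, literals {W=1, Y=1}.
      branch 2.2 (add ~Y, ~W):
        ○ open, literals {W=0, Y=0}.
2 branches closed, 4 open.
Each open branch fixes some atoms; the unmentioned ones are free. Counting distinct full assignments: branch {X=1, Z=1} (Y, W, V) contributes 8 new; branch {X=1, Y=1, Z=1} (W, V) contributes 0 new; branch {W=1, Y=1} (Z, V, X) contributes 6 new; branch {W=0, Y=0} (Z, V, X) contributes 6 new. Total: 20.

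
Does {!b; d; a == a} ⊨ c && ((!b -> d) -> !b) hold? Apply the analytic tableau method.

Initial set: {!b; d; (a == a); !(c && ((!b -> d) -> !b))}.
(a == a): β-rule — branch into a, a  //  !a, !a.
  branch 1 (add a, a):
    !(c && ((!b -> d) -> !b)): β-rule — branch into !c  //  !((!b -> d) -> !b).
      branch 1.1 (add !c):
        ○ open, literals {a=true, b=false, c=false, d=true}.
      branch 1.2 (add !((!b -> d) -> !b)):
        !((!b -> d) -> !b): α-rule — add (!b -> d), !!b.
        × closes — contains both b and !b.
  branch 2 (add !a, !a):
    !(c && ((!b -> d) -> !b)): β-rule — branch into !c  //  !((!b -> d) -> !b).
      branch 2.1 (add !c):
        ○ open, literals {a=false, b=false, c=false, d=true}.
      branch 2.2 (add !((!b -> d) -> !b)):
        !((!b -> d) -> !b): α-rule — add (!b -> d), !!b.
        × closes — contains both b and !b.
2 branches closed, 2 open.
An open branch gives a countermodel: a=true, b=false, c=false, d=true (unmentioned atoms arbitrary); the premises hold there but the conclusion fails.

No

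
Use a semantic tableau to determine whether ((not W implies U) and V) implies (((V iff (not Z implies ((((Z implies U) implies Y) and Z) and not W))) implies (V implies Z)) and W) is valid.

Assume the negation and expand:
Initial set: {not (((not W implies U) and V) implies (((V iff (not Z implies ((((Z implies U) implies Y) and Z) and not W))) implies (V implies Z)) and W))}.
not (((not W implies U) and V) implies (((V iff (not Z implies ((((Z implies U) implies Y) and Z) and not W))) implies (V implies Z)) and W)): α-rule — add ((not W implies U) and V), not (((V iff (not Z implies ((((Z implies U) implies Y) and Z) and not W))) implies (V implies Z)) and W).
((not W implies U) and V): α-rule — add (not W implies U), V.
not (((V iff (not Z implies ((((Z implies U) implies Y) and Z) and not W))) implies (V implies Z)) and W): β-rule — branch into not ((V iff (not Z implies ((((Z implies U) implies Y) and Z) and not W))) implies (V implies Z))  //  not W.
  branch 1 (add not ((V iff (not Z implies ((((Z implies U) implies Y) and Z) and not W))) implies (V implies Z))):
    not ((V iff (not Z implies ((((Z implies U) implies Y) and Z) and not W))) implies (V implies Z)): α-rule — add (V iff (not Z implies ((((Z implies U) implies Y) and Z) and not W))), not (V implies Z).
    not (V implies Z): α-rule — add V, not Z.
    (not W implies U): β-rule — branch into not not W  //  U.
      branch 1.1 (add not not W):
        (V iff (not Z implies ((((Z implies U) implies Y) and Z) and not W))): β-rule — branch into V, (not Z implies ((((Z implies U) implies Y) and Z) and not W))  //  not V, not (not Z implies ((((Z implies U) implies Y) and Z) and not W)).
          branch 1.1.1 (add V, (not Z implies ((((Z implies U) implies Y) and Z) and not W))):
            (not Z implies ((((Z implies U) implies Y) and Z) and not W)): β-rule — branch into not not Z  //  ((((Z implies U) implies Y) and Z) and not W).
              branch 1.1.1.1 (add not not Z):
                × closes — contains both Z and not Z.
              branch 1.1.1.2 (add ((((Z implies U) implies Y) and Z) and not W)):
                ((((Z implies U) implies Y) and Z) and not W): α-rule — add (((Z implies U) implies Y) and Z), not W.
                × closes — contains both W and not W.
          branch 1.1.2 (add not V, not (not Z implies ((((Z implies U) implies Y) and Z) and not W))):
            × closes — contains both V and not V.
      branch 1.2 (add U):
        (V iff (not Z implies ((((Z implies U) implies Y) and Z) and not W))): β-rule — branch into V, (not Z implies ((((Z implies U) implies Y) and Z) and not W))  //  not V, not (not Z implies ((((Z implies U) implies Y) and Z) and not W)).
          branch 1.2.1 (add V, (not Z implies ((((Z implies U) implies Y) and Z) and not W))):
            (not Z implies ((((Z implies U) implies Y) and Z) and not W)): β-rule — branch into not not Z  //  ((((Z implies U) implies Y) and Z) and not W).
              branch 1.2.1.1 (add not not Z):
                × closes — contains both Z and not Z.
              branch 1.2.1.2 (add ((((Z implies U) implies Y) and Z) and not W)):
                ((((Z implies U) implies Y) and Z) and not W): α-rule — add (((Z implies U) implies Y) and Z), not W.
                (((Z implies U) implies Y) and Z): α-rule — add ((Z implies U) implies Y), Z.
                × closes — contains both Z and not Z.
          branch 1.2.2 (add not V, not (not Z implies ((((Z implies U) implies Y) and Z) and not W))):
            × closes — contains both V and not V.
  branch 2 (add not W):
    (not W implies U): β-rule — branch into not not W  //  U.
      branch 2.1 (add not not W):
        × closes — contains both W and not W.
      branch 2.2 (add U):
        ○ open, literals {U=1, V=1, W=0}.
7 branches closed, 1 open.
An open branch gives a countermodel: U=1, V=1, W=0 (unmentioned atoms arbitrary); under it the original formula is false.

Not valid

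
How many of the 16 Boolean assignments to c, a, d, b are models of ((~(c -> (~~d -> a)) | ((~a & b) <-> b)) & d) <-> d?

14

Initial set: {(((~(c -> (~~d -> a)) | ((~a & b) <-> b)) & d) <-> d)}.
(((~(c -> (~~d -> a)) | ((~a & b) <-> b)) & d) <-> d): β-rule — branch into ((~(c -> (~~d -> a)) | ((~a & b) <-> b)) & d), d  //  ~((~(c -> (~~d -> a)) | ((~a & b) <-> b)) & d), ~d.
  branch 1 (add ((~(c -> (~~d -> a)) | ((~a & b) <-> b)) & d), d):
    ((~(c -> (~~d -> a)) | ((~a & b) <-> b)) & d): α-rule — add (~(c -> (~~d -> a)) | ((~a & b) <-> b)), d.
    (~(c -> (~~d -> a)) | ((~a & b) <-> b)): β-rule — branch into ~(c -> (~~d -> a))  //  ((~a & b) <-> b).
      branch 1.1 (add ~(c -> (~~d -> a))):
        ~(c -> (~~d -> a)): α-rule — add c, ~(~~d -> a).
        ~(~~d -> a): α-rule — add ~~d, ~a.
        ~~d: drop double negation, giving d.
        ○ open, literals {a=F, c=T, d=T}.
      branch 1.2 (add ((~a & b) <-> b)):
        ((~a & b) <-> b): β-rule — branch into (~a & b), b  //  ~(~a & b), ~b.
          branch 1.2.1 (add (~a & b), b):
            (~a & b): α-rule — add ~a, b.
            ○ open, literals {a=F, b=T, d=T}.
          branch 1.2.2 (add ~(~a & b), ~b):
            ~(~a & b): β-rule — branch into ~~a  //  ~b.
              branch 1.2.2.1 (add ~~a):
                ○ open, literals {a=T, b=F, d=T}.
              branch 1.2.2.2 (add ~b):
                ○ open, literals {b=F, d=T}.
  branch 2 (add ~((~(c -> (~~d -> a)) | ((~a & b) <-> b)) & d), ~d):
    ~((~(c -> (~~d -> a)) | ((~a & b) <-> b)) & d): β-rule — branch into ~(~(c -> (~~d -> a)) | ((~a & b) <-> b))  //  ~d.
      branch 2.1 (add ~(~(c -> (~~d -> a)) | ((~a & b) <-> b))):
        ~(~(c -> (~~d -> a)) | ((~a & b) <-> b)): α-rule — add ~~(c -> (~~d -> a)), ~((~a & b) <-> b).
        ~~(c -> (~~d -> a)): β-rule — branch into ~c  //  (~~d -> a).
          branch 2.1.1 (add ~c):
            ~((~a & b) <-> b): β-rule — branch into (~a & b), ~b  //  ~(~a & b), b.
              branch 2.1.1.1 (add (~a & b), ~b):
                (~a & b): α-rule — add ~a, b.
                × closes — contains both b and ~b.
              branch 2.1.1.2 (add ~(~a & b), b):
                ~(~a & b): β-rule — branch into ~~a  //  ~b.
                  branch 2.1.1.2.1 (add ~~a):
                    ○ open, literals {a=T, b=T, c=F, d=F}.
                  branch 2.1.1.2.2 (add ~b):
                    × closes — contains both b and ~b.
          branch 2.1.2 (add (~~d -> a)):
            ~((~a & b) <-> b): β-rule — branch into (~a & b), ~b  //  ~(~a & b), b.
              branch 2.1.2.1 (add (~a & b), ~b):
                (~a & b): α-rule — add ~a, b.
                × closes — contains both b and ~b.
              branch 2.1.2.2 (add ~(~a & b), b):
                (~~d -> a): β-rule — branch into ~~~d  //  a.
                  branch 2.1.2.2.1 (add ~~~d):
                    ~~~d: drop double negation, giving ~d.
                    ~(~a & b): β-rule — branch into ~~a  //  ~b.
                      branch 2.1.2.2.1.1 (add ~~a):
                        ○ open, literals {a=T, b=T, d=F}.
                      branch 2.1.2.2.1.2 (add ~b):
                        × closes — contains both b and ~b.
                  branch 2.1.2.2.2 (add a):
                    ~(~a & b): β-rule — branch into ~~a  //  ~b.
                      branch 2.1.2.2.2.1 (add ~~a):
                        ○ open, literals {a=T, b=T, d=F}.
                      branch 2.1.2.2.2.2 (add ~b):
                        × closes — contains both b and ~b.
      branch 2.2 (add ~d):
        ○ open, literals {d=F}.
5 branches closed, 8 open.
Each open branch fixes some atoms; the unmentioned ones are free. Counting distinct full assignments: branch {a=F, c=T, d=T} (b) contributes 2 new; branch {a=F, b=T, d=T} (c) contributes 1 new; branch {a=T, b=F, d=T} (c) contributes 2 new; branch {b=F, d=T} (c, a) contributes 1 new; branch {a=T, b=T, c=F, d=F} (none free) contributes 1 new; branch {a=T, b=T, d=F} (c) contributes 1 new; branch {a=T, b=T, d=F} (c) contributes 0 new; branch {d=F} (c, a, b) contributes 6 new. Total: 14.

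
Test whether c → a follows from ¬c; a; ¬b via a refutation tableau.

Initial set: {¬c; a; ¬b; ¬(c → a)}.
¬(c → a): α-rule — add c, ¬a.
× closes — contains both c and ¬c.
All 1 branch closes.
Every branch closed, so the premises entail the conclusion.

Yes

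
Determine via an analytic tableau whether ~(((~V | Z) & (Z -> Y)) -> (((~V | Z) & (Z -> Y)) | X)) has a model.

Unsatisfiable

Initial set: {~(((~V | Z) & (Z -> Y)) -> (((~V | Z) & (Z -> Y)) | X))}.
~(((~V | Z) & (Z -> Y)) -> (((~V | Z) & (Z -> Y)) | X)): α-rule — add ((~V | Z) & (Z -> Y)), ~(((~V | Z) & (Z -> Y)) | X).
((~V | Z) & (Z -> Y)): α-rule — add (~V | Z), (Z -> Y).
~(((~V | Z) & (Z -> Y)) | X): α-rule — add ~((~V | Z) & (Z -> Y)), ~X.
(~V | Z): β-rule — branch into ~V  //  Z.
  branch 1 (add ~V):
    (Z -> Y): β-rule — branch into ~Z  //  Y.
      branch 1.1 (add ~Z):
        ~((~V | Z) & (Z -> Y)): β-rule — branch into ~(~V | Z)  //  ~(Z -> Y).
          branch 1.1.1 (add ~(~V | Z)):
            ~(~V | Z): α-rule — add ~~V, ~Z.
            × closes — contains both V and ~V.
          branch 1.1.2 (add ~(Z -> Y)):
            ~(Z -> Y): α-rule — add Z, ~Y.
            × closes — contains both Z and ~Z.
      branch 1.2 (add Y):
        ~((~V | Z) & (Z -> Y)): β-rule — branch into ~(~V | Z)  //  ~(Z -> Y).
          branch 1.2.1 (add ~(~V | Z)):
            ~(~V | Z): α-rule — add ~~V, ~Z.
            × closes — contains both V and ~V.
          branch 1.2.2 (add ~(Z -> Y)):
            ~(Z -> Y): α-rule — add Z, ~Y.
            × closes — contains both Y and ~Y.
  branch 2 (add Z):
    (Z -> Y): β-rule — branch into ~Z  //  Y.
      branch 2.1 (add ~Z):
        × closes — contains both Z and ~Z.
      branch 2.2 (add Y):
        ~((~V | Z) & (Z -> Y)): β-rule — branch into ~(~V | Z)  //  ~(Z -> Y).
          branch 2.2.1 (add ~(~V | Z)):
            ~(~V | Z): α-rule — add ~~V, ~Z.
            × closes — contains both Z and ~Z.
          branch 2.2.2 (add ~(Z -> Y)):
            ~(Z -> Y): α-rule — add Z, ~Y.
            × closes — contains both Y and ~Y.
All 7 branches close.
Every branch closed; the formula is unsatisfiable.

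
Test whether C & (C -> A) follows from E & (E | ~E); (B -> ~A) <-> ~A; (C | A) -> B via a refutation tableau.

No

Initial set: {T (E & (E | ~E)); T ((B -> ~A) <-> ~A); T ((C | A) -> B); F (C & (C -> A))}.
T (E & (E | ~E)): α-rule — add T E, T (E | ~E).
T ((B -> ~A) <-> ~A): β-rule — branch into T (B -> ~A), T ~A  //  F (B -> ~A), F ~A.
  branch 1 (add T (B -> ~A), T ~A):
    T ((C | A) -> B): β-rule — branch into F (C | A)  //  T B.
      branch 1.1 (add F (C | A)):
        F (C | A): α-rule — add F C, F A.
        F (C & (C -> A)): β-rule — branch into F C  //  F (C -> A).
          branch 1.1.1 (add F C):
            T (E | ~E): β-rule — branch into T E  //  T ~E.
              branch 1.1.1.1 (add T E):
                T (B -> ~A): β-rule — branch into F B  //  T ~A.
                  branch 1.1.1.1.1 (add F B):
                    ○ open, literals {A=F, B=F, C=F, E=T}.
                  branch 1.1.1.1.2 (add T ~A):
                    ○ open, literals {A=F, C=F, E=T}.
              branch 1.1.1.2 (add T ~E):
                × closes — contains both E and ~E.
          branch 1.1.2 (add F (C -> A)):
            F (C -> A): α-rule — add T C, F A.
            × closes — contains both C and ~C.
      branch 1.2 (add T B):
        F (C & (C -> A)): β-rule — branch into F C  //  F (C -> A).
          branch 1.2.1 (add F C):
            T (E | ~E): β-rule — branch into T E  //  T ~E.
              branch 1.2.1.1 (add T E):
                T (B -> ~A): β-rule — branch into F B  //  T ~A.
                  branch 1.2.1.1.1 (add F B):
                    × closes — contains both B and ~B.
                  branch 1.2.1.1.2 (add T ~A):
                    ○ open, literals {A=F, B=T, C=F, E=T}.
              branch 1.2.1.2 (add T ~E):
                × closes — contains both E and ~E.
          branch 1.2.2 (add F (C -> A)):
            F (C -> A): α-rule — add T C, F A.
            T (E | ~E): β-rule — branch into T E  //  T ~E.
              branch 1.2.2.1 (add T E):
                T (B -> ~A): β-rule — branch into F B  //  T ~A.
                  branch 1.2.2.1.1 (add F B):
                    × closes — contains both B and ~B.
                  branch 1.2.2.1.2 (add T ~A):
                    ○ open, literals {A=F, B=T, C=T, E=T}.
              branch 1.2.2.2 (add T ~E):
                × closes — contains both E and ~E.
  branch 2 (add F (B -> ~A), F ~A):
    F (B -> ~A): α-rule — add T B, F ~A.
    T ((C | A) -> B): β-rule — branch into F (C | A)  //  T B.
      branch 2.1 (add F (C | A)):
        F (C | A): α-rule — add F C, F A.
        × closes — contains both A and ~A.
      branch 2.2 (add T B):
        F (C & (C -> A)): β-rule — branch into F C  //  F (C -> A).
          branch 2.2.1 (add F C):
            T (E | ~E): β-rule — branch into T E  //  T ~E.
              branch 2.2.1.1 (add T E):
                ○ open, literals {A=T, B=T, C=F, E=T}.
              branch 2.2.1.2 (add T ~E):
                × closes — contains both E and ~E.
          branch 2.2.2 (add F (C -> A)):
            F (C -> A): α-rule — add T C, F A.
            × closes — contains both A and ~A.
9 branches closed, 5 open.
An open branch gives a countermodel: A=F, B=F, C=F, E=T (unmentioned atoms arbitrary); the premises hold there but the conclusion fails.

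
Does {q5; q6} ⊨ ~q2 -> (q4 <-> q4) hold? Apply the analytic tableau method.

Initial set: {q5; q6; ~(~q2 -> (q4 <-> q4))}.
~(~q2 -> (q4 <-> q4)): α-rule — add ~q2, ~(q4 <-> q4).
~(q4 <-> q4): β-rule — branch into q4, ~q4  //  ~q4, q4.
  branch 1 (add q4, ~q4):
    × closes — contains both q4 and ~q4.
  branch 2 (add ~q4, q4):
    × closes — contains both q4 and ~q4.
All 2 branches close.
Every branch closed, so the premises entail the conclusion.

Yes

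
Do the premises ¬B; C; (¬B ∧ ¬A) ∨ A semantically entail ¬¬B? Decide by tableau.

No

Initial set: {T ¬B; T C; T ((¬B ∧ ¬A) ∨ A); F ¬¬B}.
F ¬¬B: drop double negation, giving F B.
T ((¬B ∧ ¬A) ∨ A): β-rule — branch into T (¬B ∧ ¬A)  //  T A.
  branch 1 (add T (¬B ∧ ¬A)):
    T (¬B ∧ ¬A): α-rule — add T ¬B, T ¬A.
    ○ open, literals {A=false, B=false, C=true}.
  branch 2 (add T A):
    ○ open, literals {A=true, B=false, C=true}.
0 branches closed, 2 open.
An open branch gives a countermodel: A=false, B=false, C=true (unmentioned atoms arbitrary); the premises hold there but the conclusion fails.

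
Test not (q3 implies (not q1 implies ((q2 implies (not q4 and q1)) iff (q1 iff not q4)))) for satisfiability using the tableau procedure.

Initial set: {not (q3 implies (not q1 implies ((q2 implies (not q4 and q1)) iff (q1 iff not q4))))}.
not (q3 implies (not q1 implies ((q2 implies (not q4 and q1)) iff (q1 iff not q4)))): α-rule — add q3, not (not q1 implies ((q2 implies (not q4 and q1)) iff (q1 iff not q4))).
not (not q1 implies ((q2 implies (not q4 and q1)) iff (q1 iff not q4))): α-rule — add not q1, not ((q2 implies (not q4 and q1)) iff (q1 iff not q4)).
not ((q2 implies (not q4 and q1)) iff (q1 iff not q4)): β-rule — branch into (q2 implies (not q4 and q1)), not (q1 iff not q4)  //  not (q2 implies (not q4 and q1)), (q1 iff not q4).
  branch 1 (add (q2 implies (not q4 and q1)), not (q1 iff not q4)):
    (q2 implies (not q4 and q1)): β-rule — branch into not q2  //  (not q4 and q1).
      branch 1.1 (add not q2):
        not (q1 iff not q4): β-rule — branch into q1, not not q4  //  not q1, not q4.
          branch 1.1.1 (add q1, not not q4):
            × closes — contains both q1 and not q1.
          branch 1.1.2 (add not q1, not q4):
            ○ open, literals {q1=false, q2=false, q3=true, q4=false}.
      branch 1.2 (add (not q4 and q1)):
        (not q4 and q1): α-rule — add not q4, q1.
        × closes — contains both q1 and not q1.
  branch 2 (add not (q2 implies (not q4 and q1)), (q1 iff not q4)):
    not (q2 implies (not q4 and q1)): α-rule — add q2, not (not q4 and q1).
    (q1 iff not q4): β-rule — branch into q1, not q4  //  not q1, not not q4.
      branch 2.1 (add q1, not q4):
        × closes — contains both q1 and not q1.
      branch 2.2 (add not q1, not not q4):
        not (not q4 and q1): β-rule — branch into not not q4  //  not q1.
          branch 2.2.1 (add not not q4):
            ○ open, literals {q1=false, q2=true, q3=true, q4=true}.
          branch 2.2.2 (add not q1):
            ○ open, literals {q1=false, q2=true, q3=true, q4=true}.
3 branches closed, 3 open.
An open branch gives a satisfying assignment: q1=false, q2=false, q3=true, q4=false.

Satisfiable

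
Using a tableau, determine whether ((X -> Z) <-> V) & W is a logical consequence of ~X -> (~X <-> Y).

No

Initial set: {T (~X -> (~X <-> Y)); F (((X -> Z) <-> V) & W)}.
T (~X -> (~X <-> Y)): β-rule — branch into F ~X  //  T (~X <-> Y).
  branch 1 (add F ~X):
    F (((X -> Z) <-> V) & W): β-rule — branch into F ((X -> Z) <-> V)  //  F W.
      branch 1.1 (add F ((X -> Z) <-> V)):
        F ((X -> Z) <-> V): β-rule — branch into T (X -> Z), F V  //  F (X -> Z), T V.
          branch 1.1.1 (add T (X -> Z), F V):
            T (X -> Z): β-rule — branch into F X  //  T Z.
              branch 1.1.1.1 (add F X):
                × closes — contains both X and ~X.
              branch 1.1.1.2 (add T Z):
                ○ open, literals {V=F, X=T, Z=T}.
          branch 1.1.2 (add F (X -> Z), T V):
            F (X -> Z): α-rule — add T X, F Z.
            ○ open, literals {V=T, X=T, Z=F}.
      branch 1.2 (add F W):
        ○ open, literals {W=F, X=T}.
  branch 2 (add T (~X <-> Y)):
    F (((X -> Z) <-> V) & W): β-rule — branch into F ((X -> Z) <-> V)  //  F W.
      branch 2.1 (add F ((X -> Z) <-> V)):
        T (~X <-> Y): β-rule — branch into T ~X, T Y  //  F ~X, F Y.
          branch 2.1.1 (add T ~X, T Y):
            F ((X -> Z) <-> V): β-rule — branch into T (X -> Z), F V  //  F (X -> Z), T V.
              branch 2.1.1.1 (add T (X -> Z), F V):
                T (X -> Z): β-rule — branch into F X  //  T Z.
                  branch 2.1.1.1.1 (add F X):
                    ○ open, literals {V=F, X=F, Y=T}.
                  branch 2.1.1.1.2 (add T Z):
                    ○ open, literals {V=F, X=F, Y=T, Z=T}.
              branch 2.1.1.2 (add F (X -> Z), T V):
                F (X -> Z): α-rule — add T X, F Z.
                × closes — contains both X and ~X.
          branch 2.1.2 (add F ~X, F Y):
            F ((X -> Z) <-> V): β-rule — branch into T (X -> Z), F V  //  F (X -> Z), T V.
              branch 2.1.2.1 (add T (X -> Z), F V):
                T (X -> Z): β-rule — branch into F X  //  T Z.
                  branch 2.1.2.1.1 (add F X):
                    × closes — contains both X and ~X.
                  branch 2.1.2.1.2 (add T Z):
                    ○ open, literals {V=F, X=T, Y=F, Z=T}.
              branch 2.1.2.2 (add F (X -> Z), T V):
                F (X -> Z): α-rule — add T X, F Z.
                ○ open, literals {V=T, X=T, Y=F, Z=F}.
      branch 2.2 (add F W):
        T (~X <-> Y): β-rule — branch into T ~X, T Y  //  F ~X, F Y.
          branch 2.2.1 (add T ~X, T Y):
            ○ open, literals {W=F, X=F, Y=T}.
          branch 2.2.2 (add F ~X, F Y):
            ○ open, literals {W=F, X=T, Y=F}.
3 branches closed, 9 open.
An open branch gives a countermodel: V=F, X=T, Z=T (unmentioned atoms arbitrary); the premises hold there but the conclusion fails.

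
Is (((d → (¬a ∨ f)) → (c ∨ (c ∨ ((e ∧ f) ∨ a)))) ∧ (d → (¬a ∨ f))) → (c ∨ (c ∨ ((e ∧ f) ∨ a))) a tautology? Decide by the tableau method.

Valid

Assume the negation and expand:
Initial set: {¬((((d → (¬a ∨ f)) → (c ∨ (c ∨ ((e ∧ f) ∨ a)))) ∧ (d → (¬a ∨ f))) → (c ∨ (c ∨ ((e ∧ f) ∨ a))))}.
¬((((d → (¬a ∨ f)) → (c ∨ (c ∨ ((e ∧ f) ∨ a)))) ∧ (d → (¬a ∨ f))) → (c ∨ (c ∨ ((e ∧ f) ∨ a)))): α-rule — add (((d → (¬a ∨ f)) → (c ∨ (c ∨ ((e ∧ f) ∨ a)))) ∧ (d → (¬a ∨ f))), ¬(c ∨ (c ∨ ((e ∧ f) ∨ a))).
(((d → (¬a ∨ f)) → (c ∨ (c ∨ ((e ∧ f) ∨ a)))) ∧ (d → (¬a ∨ f))): α-rule — add ((d → (¬a ∨ f)) → (c ∨ (c ∨ ((e ∧ f) ∨ a)))), (d → (¬a ∨ f)).
¬(c ∨ (c ∨ ((e ∧ f) ∨ a))): α-rule — add ¬c, ¬(c ∨ ((e ∧ f) ∨ a)).
¬(c ∨ ((e ∧ f) ∨ a)): α-rule — add ¬c, ¬((e ∧ f) ∨ a).
¬((e ∧ f) ∨ a): α-rule — add ¬(e ∧ f), ¬a.
((d → (¬a ∨ f)) → (c ∨ (c ∨ ((e ∧ f) ∨ a)))): β-rule — branch into ¬(d → (¬a ∨ f))  //  (c ∨ (c ∨ ((e ∧ f) ∨ a))).
  branch 1 (add ¬(d → (¬a ∨ f))):
    ¬(d → (¬a ∨ f)): α-rule — add d, ¬(¬a ∨ f).
    ¬(¬a ∨ f): α-rule — add ¬¬a, ¬f.
    × closes — contains both a and ¬a.
  branch 2 (add (c ∨ (c ∨ ((e ∧ f) ∨ a)))):
    (d → (¬a ∨ f)): β-rule — branch into ¬d  //  (¬a ∨ f).
      branch 2.1 (add ¬d):
        ¬(e ∧ f): β-rule — branch into ¬e  //  ¬f.
          branch 2.1.1 (add ¬e):
            (c ∨ (c ∨ ((e ∧ f) ∨ a))): β-rule — branch into c  //  (c ∨ ((e ∧ f) ∨ a)).
              branch 2.1.1.1 (add c):
                × closes — contains both c and ¬c.
              branch 2.1.1.2 (add (c ∨ ((e ∧ f) ∨ a))):
                (c ∨ ((e ∧ f) ∨ a)): β-rule — branch into c  //  ((e ∧ f) ∨ a).
                  branch 2.1.1.2.1 (add c):
                    × closes — contains both c and ¬c.
                  branch 2.1.1.2.2 (add ((e ∧ f) ∨ a)):
                    ((e ∧ f) ∨ a): β-rule — branch into (e ∧ f)  //  a.
                      branch 2.1.1.2.2.1 (add (e ∧ f)):
                        (e ∧ f): α-rule — add e, f.
                        × closes — contains both e and ¬e.
                      branch 2.1.1.2.2.2 (add a):
                        × closes — contains both a and ¬a.
          branch 2.1.2 (add ¬f):
            (c ∨ (c ∨ ((e ∧ f) ∨ a))): β-rule — branch into c  //  (c ∨ ((e ∧ f) ∨ a)).
              branch 2.1.2.1 (add c):
                × closes — contains both c and ¬c.
              branch 2.1.2.2 (add (c ∨ ((e ∧ f) ∨ a))):
                (c ∨ ((e ∧ f) ∨ a)): β-rule — branch into c  //  ((e ∧ f) ∨ a).
                  branch 2.1.2.2.1 (add c):
                    × closes — contains both c and ¬c.
                  branch 2.1.2.2.2 (add ((e ∧ f) ∨ a)):
                    ((e ∧ f) ∨ a): β-rule — branch into (e ∧ f)  //  a.
                      branch 2.1.2.2.2.1 (add (e ∧ f)):
                        (e ∧ f): α-rule — add e, f.
                        × closes — contains both f and ¬f.
                      branch 2.1.2.2.2.2 (add a):
                        × closes — contains both a and ¬a.
      branch 2.2 (add (¬a ∨ f)):
        ¬(e ∧ f): β-rule — branch into ¬e  //  ¬f.
          branch 2.2.1 (add ¬e):
            (c ∨ (c ∨ ((e ∧ f) ∨ a))): β-rule — branch into c  //  (c ∨ ((e ∧ f) ∨ a)).
              branch 2.2.1.1 (add c):
                × closes — contains both c and ¬c.
              branch 2.2.1.2 (add (c ∨ ((e ∧ f) ∨ a))):
                (¬a ∨ f): β-rule — branch into ¬a  //  f.
                  branch 2.2.1.2.1 (add ¬a):
                    (c ∨ ((e ∧ f) ∨ a)): β-rule — branch into c  //  ((e ∧ f) ∨ a).
                      branch 2.2.1.2.1.1 (add c):
                        × closes — contains both c and ¬c.
                      branch 2.2.1.2.1.2 (add ((e ∧ f) ∨ a)):
                        ((e ∧ f) ∨ a): β-rule — branch into (e ∧ f)  //  a.
                          branch 2.2.1.2.1.2.1 (add (e ∧ f)):
                            (e ∧ f): α-rule — add e, f.
                            × closes — contains both e and ¬e.
                          branch 2.2.1.2.1.2.2 (add a):
                            × closes — contains both a and ¬a.
                  branch 2.2.1.2.2 (add f):
                    (c ∨ ((e ∧ f) ∨ a)): β-rule — branch into c  //  ((e ∧ f) ∨ a).
                      branch 2.2.1.2.2.1 (add c):
                        × closes — contains both c and ¬c.
                      branch 2.2.1.2.2.2 (add ((e ∧ f) ∨ a)):
                        ((e ∧ f) ∨ a): β-rule — branch into (e ∧ f)  //  a.
                          branch 2.2.1.2.2.2.1 (add (e ∧ f)):
                            (e ∧ f): α-rule — add e, f.
                            × closes — contains both e and ¬e.
                          branch 2.2.1.2.2.2.2 (add a):
                            × closes — contains both a and ¬a.
          branch 2.2.2 (add ¬f):
            (c ∨ (c ∨ ((e ∧ f) ∨ a))): β-rule — branch into c  //  (c ∨ ((e ∧ f) ∨ a)).
              branch 2.2.2.1 (add c):
                × closes — contains both c and ¬c.
              branch 2.2.2.2 (add (c ∨ ((e ∧ f) ∨ a))):
                (¬a ∨ f): β-rule — branch into ¬a  //  f.
                  branch 2.2.2.2.1 (add ¬a):
                    (c ∨ ((e ∧ f) ∨ a)): β-rule — branch into c  //  ((e ∧ f) ∨ a).
                      branch 2.2.2.2.1.1 (add c):
                        × closes — contains both c and ¬c.
                      branch 2.2.2.2.1.2 (add ((e ∧ f) ∨ a)):
                        ((e ∧ f) ∨ a): β-rule — branch into (e ∧ f)  //  a.
                          branch 2.2.2.2.1.2.1 (add (e ∧ f)):
                            (e ∧ f): α-rule — add e, f.
                            × closes — contains both f and ¬f.
                          branch 2.2.2.2.1.2.2 (add a):
                            × closes — contains both a and ¬a.
                  branch 2.2.2.2.2 (add f):
                    × closes — contains both f and ¬f.
All 21 branches close.
Every branch closed, so the negation is unsatisfiable and the formula is valid.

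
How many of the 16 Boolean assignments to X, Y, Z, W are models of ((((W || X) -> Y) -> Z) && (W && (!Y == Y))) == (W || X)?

4

Initial set: {(((((W || X) -> Y) -> Z) && (W && (!Y == Y))) == (W || X))}.
(((((W || X) -> Y) -> Z) && (W && (!Y == Y))) == (W || X)): β-rule — branch into ((((W || X) -> Y) -> Z) && (W && (!Y == Y))), (W || X)  //  !((((W || X) -> Y) -> Z) && (W && (!Y == Y))), !(W || X).
  branch 1 (add ((((W || X) -> Y) -> Z) && (W && (!Y == Y))), (W || X)):
    ((((W || X) -> Y) -> Z) && (W && (!Y == Y))): α-rule — add (((W || X) -> Y) -> Z), (W && (!Y == Y)).
    (W && (!Y == Y)): α-rule — add W, (!Y == Y).
    (W || X): β-rule — branch into W  //  X.
      branch 1.1 (add W):
        (((W || X) -> Y) -> Z): β-rule — branch into !((W || X) -> Y)  //  Z.
          branch 1.1.1 (add !((W || X) -> Y)):
            !((W || X) -> Y): α-rule — add (W || X), !Y.
            (!Y == Y): β-rule — branch into !Y, Y  //  !!Y, !Y.
              branch 1.1.1.1 (add !Y, Y):
                × closes — contains both Y and !Y.
              branch 1.1.1.2 (add !!Y, !Y):
                × closes — contains both Y and !Y.
          branch 1.1.2 (add Z):
            (!Y == Y): β-rule — branch into !Y, Y  //  !!Y, !Y.
              branch 1.1.2.1 (add !Y, Y):
                × closes — contains both Y and !Y.
              branch 1.1.2.2 (add !!Y, !Y):
                × closes — contains both Y and !Y.
      branch 1.2 (add X):
        (((W || X) -> Y) -> Z): β-rule — branch into !((W || X) -> Y)  //  Z.
          branch 1.2.1 (add !((W || X) -> Y)):
            !((W || X) -> Y): α-rule — add (W || X), !Y.
            (!Y == Y): β-rule — branch into !Y, Y  //  !!Y, !Y.
              branch 1.2.1.1 (add !Y, Y):
                × closes — contains both Y and !Y.
              branch 1.2.1.2 (add !!Y, !Y):
                × closes — contains both Y and !Y.
          branch 1.2.2 (add Z):
            (!Y == Y): β-rule — branch into !Y, Y  //  !!Y, !Y.
              branch 1.2.2.1 (add !Y, Y):
                × closes — contains both Y and !Y.
              branch 1.2.2.2 (add !!Y, !Y):
                × closes — contains both Y and !Y.
  branch 2 (add !((((W || X) -> Y) -> Z) && (W && (!Y == Y))), !(W || X)):
    !(W || X): α-rule — add !W, !X.
    !((((W || X) -> Y) -> Z) && (W && (!Y == Y))): β-rule — branch into !(((W || X) -> Y) -> Z)  //  !(W && (!Y == Y)).
      branch 2.1 (add !(((W || X) -> Y) -> Z)):
        !(((W || X) -> Y) -> Z): α-rule — add ((W || X) -> Y), !Z.
        ((W || X) -> Y): β-rule — branch into !(W || X)  //  Y.
          branch 2.1.1 (add !(W || X)):
            !(W || X): α-rule — add !W, !X.
            ○ open, literals {W=false, X=false, Z=false}.
          branch 2.1.2 (add Y):
            ○ open, literals {W=false, X=false, Y=true, Z=false}.
      branch 2.2 (add !(W && (!Y == Y))):
        !(W && (!Y == Y)): β-rule — branch into !W  //  !(!Y == Y).
          branch 2.2.1 (add !W):
            ○ open, literals {W=false, X=false}.
          branch 2.2.2 (add !(!Y == Y)):
            !(!Y == Y): β-rule — branch into !Y, !Y  //  !!Y, Y.
              branch 2.2.2.1 (add !Y, !Y):
                ○ open, literals {W=false, X=false, Y=false}.
              branch 2.2.2.2 (add !!Y, Y):
                ○ open, literals {W=false, X=false, Y=true}.
8 branches closed, 5 open.
Each open branch fixes some atoms; the unmentioned ones are free. Counting distinct full assignments: branch {W=false, X=false, Z=false} (Y) contributes 2 new; branch {W=false, X=false, Y=true, Z=false} (none free) contributes 0 new; branch {W=false, X=false} (Y, Z) contributes 2 new; branch {W=false, X=false, Y=false} (Z) contributes 0 new; branch {W=false, X=false, Y=true} (Z) contributes 0 new. Total: 4.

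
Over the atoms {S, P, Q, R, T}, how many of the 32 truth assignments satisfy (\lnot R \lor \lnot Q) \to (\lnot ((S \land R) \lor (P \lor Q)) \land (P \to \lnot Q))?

Initial set: {T ((\lnot R \lor \lnot Q) \to (\lnot ((S \land R) \lor (P \lor Q)) \land (P \to \lnot Q)))}.
T ((\lnot R \lor \lnot Q) \to (\lnot ((S \land R) \lor (P \lor Q)) \land (P \to \lnot Q))): β-rule — branch into F (\lnot R \lor \lnot Q)  //  T (\lnot ((S \land R) \lor (P \lor Q)) \land (P \to \lnot Q)).
  branch 1 (add F (\lnot R \lor \lnot Q)):
    F (\lnot R \lor \lnot Q): α-rule — add F \lnot R, F \lnot Q.
    ○ open, literals {Q=T, R=T}.
  branch 2 (add T (\lnot ((S \land R) \lor (P \lor Q)) \land (P \to \lnot Q))):
    T (\lnot ((S \land R) \lor (P \lor Q)) \land (P \to \lnot Q)): α-rule — add T \lnot ((S \land R) \lor (P \lor Q)), T (P \to \lnot Q).
    T \lnot ((S \land R) \lor (P \lor Q)): α-rule — add F (S \land R), F (P \lor Q).
    F (P \lor Q): α-rule — add F P, F Q.
    T (P \to \lnot Q): β-rule — branch into F P  //  T \lnot Q.
      branch 2.1 (add F P):
        F (S \land R): β-rule — branch into F S  //  F R.
          branch 2.1.1 (add F S):
            ○ open, literals {P=F, Q=F, S=F}.
          branch 2.1.2 (add F R):
            ○ open, literals {P=F, Q=F, R=F}.
      branch 2.2 (add T \lnot Q):
        F (S \land R): β-rule — branch into F S  //  F R.
          branch 2.2.1 (add F S):
            ○ open, literals {P=F, Q=F, S=F}.
          branch 2.2.2 (add F R):
            ○ open, literals {P=F, Q=F, R=F}.
0 branches closed, 5 open.
Each open branch fixes some atoms; the unmentioned ones are free. Counting distinct full assignments: branch {Q=T, R=T} (S, P, T) contributes 8 new; branch {P=F, Q=F, S=F} (R, T) contributes 4 new; branch {P=F, Q=F, R=F} (S, T) contributes 2 new; branch {P=F, Q=F, S=F} (R, T) contributes 0 new; branch {P=F, Q=F, R=F} (S, T) contributes 0 new. Total: 14.

14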